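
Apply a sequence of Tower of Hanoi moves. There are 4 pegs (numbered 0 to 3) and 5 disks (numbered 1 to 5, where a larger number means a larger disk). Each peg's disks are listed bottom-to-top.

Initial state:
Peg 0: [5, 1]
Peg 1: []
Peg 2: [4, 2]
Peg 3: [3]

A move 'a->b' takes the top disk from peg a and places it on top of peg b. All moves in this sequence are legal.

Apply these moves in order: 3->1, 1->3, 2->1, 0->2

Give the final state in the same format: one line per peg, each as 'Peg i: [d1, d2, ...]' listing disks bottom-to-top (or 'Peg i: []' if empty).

After move 1 (3->1):
Peg 0: [5, 1]
Peg 1: [3]
Peg 2: [4, 2]
Peg 3: []

After move 2 (1->3):
Peg 0: [5, 1]
Peg 1: []
Peg 2: [4, 2]
Peg 3: [3]

After move 3 (2->1):
Peg 0: [5, 1]
Peg 1: [2]
Peg 2: [4]
Peg 3: [3]

After move 4 (0->2):
Peg 0: [5]
Peg 1: [2]
Peg 2: [4, 1]
Peg 3: [3]

Answer: Peg 0: [5]
Peg 1: [2]
Peg 2: [4, 1]
Peg 3: [3]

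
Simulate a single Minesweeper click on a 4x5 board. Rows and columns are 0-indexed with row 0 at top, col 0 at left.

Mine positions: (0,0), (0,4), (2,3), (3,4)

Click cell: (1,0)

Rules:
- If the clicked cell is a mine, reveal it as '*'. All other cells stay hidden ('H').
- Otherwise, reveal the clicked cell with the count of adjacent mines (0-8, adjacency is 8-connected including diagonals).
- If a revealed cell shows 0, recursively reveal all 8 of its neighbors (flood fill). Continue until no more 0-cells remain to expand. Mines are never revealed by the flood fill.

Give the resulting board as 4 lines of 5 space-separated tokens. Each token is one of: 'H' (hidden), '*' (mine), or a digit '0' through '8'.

H H H H H
1 H H H H
H H H H H
H H H H H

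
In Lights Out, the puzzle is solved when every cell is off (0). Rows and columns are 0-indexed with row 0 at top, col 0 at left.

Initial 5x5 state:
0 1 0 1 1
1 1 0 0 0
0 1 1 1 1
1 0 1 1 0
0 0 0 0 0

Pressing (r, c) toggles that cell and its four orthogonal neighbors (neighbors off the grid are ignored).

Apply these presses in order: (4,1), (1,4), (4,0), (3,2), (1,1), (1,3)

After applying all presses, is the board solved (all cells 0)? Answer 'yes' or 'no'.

After press 1 at (4,1):
0 1 0 1 1
1 1 0 0 0
0 1 1 1 1
1 1 1 1 0
1 1 1 0 0

After press 2 at (1,4):
0 1 0 1 0
1 1 0 1 1
0 1 1 1 0
1 1 1 1 0
1 1 1 0 0

After press 3 at (4,0):
0 1 0 1 0
1 1 0 1 1
0 1 1 1 0
0 1 1 1 0
0 0 1 0 0

After press 4 at (3,2):
0 1 0 1 0
1 1 0 1 1
0 1 0 1 0
0 0 0 0 0
0 0 0 0 0

After press 5 at (1,1):
0 0 0 1 0
0 0 1 1 1
0 0 0 1 0
0 0 0 0 0
0 0 0 0 0

After press 6 at (1,3):
0 0 0 0 0
0 0 0 0 0
0 0 0 0 0
0 0 0 0 0
0 0 0 0 0

Lights still on: 0

Answer: yes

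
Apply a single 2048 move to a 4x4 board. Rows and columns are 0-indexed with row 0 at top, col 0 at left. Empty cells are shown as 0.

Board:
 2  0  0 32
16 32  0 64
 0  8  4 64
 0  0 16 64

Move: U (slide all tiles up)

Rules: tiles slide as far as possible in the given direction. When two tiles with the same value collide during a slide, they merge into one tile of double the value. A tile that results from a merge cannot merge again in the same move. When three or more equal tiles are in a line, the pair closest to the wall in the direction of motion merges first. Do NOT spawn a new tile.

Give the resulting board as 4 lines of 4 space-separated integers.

Answer:   2  32   4  32
 16   8  16 128
  0   0   0  64
  0   0   0   0

Derivation:
Slide up:
col 0: [2, 16, 0, 0] -> [2, 16, 0, 0]
col 1: [0, 32, 8, 0] -> [32, 8, 0, 0]
col 2: [0, 0, 4, 16] -> [4, 16, 0, 0]
col 3: [32, 64, 64, 64] -> [32, 128, 64, 0]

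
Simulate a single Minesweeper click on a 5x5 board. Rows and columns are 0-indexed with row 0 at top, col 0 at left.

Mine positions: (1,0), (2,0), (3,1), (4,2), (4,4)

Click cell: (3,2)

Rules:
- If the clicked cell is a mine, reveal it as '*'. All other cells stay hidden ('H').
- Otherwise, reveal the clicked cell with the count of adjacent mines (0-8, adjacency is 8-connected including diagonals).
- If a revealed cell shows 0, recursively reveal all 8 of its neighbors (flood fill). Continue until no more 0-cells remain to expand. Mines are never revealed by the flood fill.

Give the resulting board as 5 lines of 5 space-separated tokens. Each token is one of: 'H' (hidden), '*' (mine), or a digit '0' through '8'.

H H H H H
H H H H H
H H H H H
H H 2 H H
H H H H H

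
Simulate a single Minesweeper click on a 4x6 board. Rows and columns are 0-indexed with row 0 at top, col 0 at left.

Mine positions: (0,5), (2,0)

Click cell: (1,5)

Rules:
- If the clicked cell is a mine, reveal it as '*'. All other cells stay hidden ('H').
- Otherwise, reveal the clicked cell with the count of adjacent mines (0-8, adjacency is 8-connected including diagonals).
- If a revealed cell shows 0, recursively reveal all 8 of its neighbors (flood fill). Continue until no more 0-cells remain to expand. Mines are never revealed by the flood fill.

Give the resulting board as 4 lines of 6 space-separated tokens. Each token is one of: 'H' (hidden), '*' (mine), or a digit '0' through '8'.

H H H H H H
H H H H H 1
H H H H H H
H H H H H H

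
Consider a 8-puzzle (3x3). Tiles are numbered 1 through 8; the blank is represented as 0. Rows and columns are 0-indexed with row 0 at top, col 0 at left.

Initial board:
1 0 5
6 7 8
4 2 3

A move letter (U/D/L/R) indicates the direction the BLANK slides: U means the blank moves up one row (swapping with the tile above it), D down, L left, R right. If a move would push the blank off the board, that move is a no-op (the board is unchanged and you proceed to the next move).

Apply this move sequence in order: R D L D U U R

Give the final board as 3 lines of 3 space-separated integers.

After move 1 (R):
1 5 0
6 7 8
4 2 3

After move 2 (D):
1 5 8
6 7 0
4 2 3

After move 3 (L):
1 5 8
6 0 7
4 2 3

After move 4 (D):
1 5 8
6 2 7
4 0 3

After move 5 (U):
1 5 8
6 0 7
4 2 3

After move 6 (U):
1 0 8
6 5 7
4 2 3

After move 7 (R):
1 8 0
6 5 7
4 2 3

Answer: 1 8 0
6 5 7
4 2 3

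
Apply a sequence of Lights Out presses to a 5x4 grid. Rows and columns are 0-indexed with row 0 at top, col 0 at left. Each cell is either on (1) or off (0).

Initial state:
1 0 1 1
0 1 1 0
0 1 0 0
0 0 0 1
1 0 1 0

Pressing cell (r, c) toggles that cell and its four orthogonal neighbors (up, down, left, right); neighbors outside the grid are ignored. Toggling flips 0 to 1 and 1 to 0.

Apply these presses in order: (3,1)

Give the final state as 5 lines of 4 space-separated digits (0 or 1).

Answer: 1 0 1 1
0 1 1 0
0 0 0 0
1 1 1 1
1 1 1 0

Derivation:
After press 1 at (3,1):
1 0 1 1
0 1 1 0
0 0 0 0
1 1 1 1
1 1 1 0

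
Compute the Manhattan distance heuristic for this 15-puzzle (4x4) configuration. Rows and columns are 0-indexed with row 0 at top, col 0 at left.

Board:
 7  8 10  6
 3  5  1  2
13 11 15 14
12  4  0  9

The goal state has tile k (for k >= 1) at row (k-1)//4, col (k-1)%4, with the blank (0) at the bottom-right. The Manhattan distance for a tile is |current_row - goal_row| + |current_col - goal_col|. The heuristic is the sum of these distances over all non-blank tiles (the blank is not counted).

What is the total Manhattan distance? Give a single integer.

Answer: 41

Derivation:
Tile 7: (0,0)->(1,2) = 3
Tile 8: (0,1)->(1,3) = 3
Tile 10: (0,2)->(2,1) = 3
Tile 6: (0,3)->(1,1) = 3
Tile 3: (1,0)->(0,2) = 3
Tile 5: (1,1)->(1,0) = 1
Tile 1: (1,2)->(0,0) = 3
Tile 2: (1,3)->(0,1) = 3
Tile 13: (2,0)->(3,0) = 1
Tile 11: (2,1)->(2,2) = 1
Tile 15: (2,2)->(3,2) = 1
Tile 14: (2,3)->(3,1) = 3
Tile 12: (3,0)->(2,3) = 4
Tile 4: (3,1)->(0,3) = 5
Tile 9: (3,3)->(2,0) = 4
Sum: 3 + 3 + 3 + 3 + 3 + 1 + 3 + 3 + 1 + 1 + 1 + 3 + 4 + 5 + 4 = 41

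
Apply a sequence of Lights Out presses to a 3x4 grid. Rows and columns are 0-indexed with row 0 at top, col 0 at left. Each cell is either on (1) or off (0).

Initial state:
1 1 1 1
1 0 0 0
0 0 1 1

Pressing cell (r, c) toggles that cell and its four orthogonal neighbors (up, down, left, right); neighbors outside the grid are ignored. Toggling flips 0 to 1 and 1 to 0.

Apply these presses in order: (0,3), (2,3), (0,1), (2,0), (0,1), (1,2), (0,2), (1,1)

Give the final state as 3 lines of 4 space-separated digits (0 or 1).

After press 1 at (0,3):
1 1 0 0
1 0 0 1
0 0 1 1

After press 2 at (2,3):
1 1 0 0
1 0 0 0
0 0 0 0

After press 3 at (0,1):
0 0 1 0
1 1 0 0
0 0 0 0

After press 4 at (2,0):
0 0 1 0
0 1 0 0
1 1 0 0

After press 5 at (0,1):
1 1 0 0
0 0 0 0
1 1 0 0

After press 6 at (1,2):
1 1 1 0
0 1 1 1
1 1 1 0

After press 7 at (0,2):
1 0 0 1
0 1 0 1
1 1 1 0

After press 8 at (1,1):
1 1 0 1
1 0 1 1
1 0 1 0

Answer: 1 1 0 1
1 0 1 1
1 0 1 0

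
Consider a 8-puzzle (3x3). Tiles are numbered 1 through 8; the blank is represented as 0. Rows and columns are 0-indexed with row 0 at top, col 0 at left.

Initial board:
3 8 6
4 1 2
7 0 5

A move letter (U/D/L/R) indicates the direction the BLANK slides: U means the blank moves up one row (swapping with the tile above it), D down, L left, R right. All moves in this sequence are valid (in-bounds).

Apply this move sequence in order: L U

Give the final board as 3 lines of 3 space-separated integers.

After move 1 (L):
3 8 6
4 1 2
0 7 5

After move 2 (U):
3 8 6
0 1 2
4 7 5

Answer: 3 8 6
0 1 2
4 7 5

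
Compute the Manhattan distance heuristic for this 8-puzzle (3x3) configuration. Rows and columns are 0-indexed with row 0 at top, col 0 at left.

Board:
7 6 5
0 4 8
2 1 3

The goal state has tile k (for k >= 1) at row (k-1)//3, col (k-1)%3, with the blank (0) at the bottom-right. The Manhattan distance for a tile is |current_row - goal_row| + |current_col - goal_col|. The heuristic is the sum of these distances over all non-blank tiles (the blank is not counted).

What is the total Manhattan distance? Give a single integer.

Tile 7: (0,0)->(2,0) = 2
Tile 6: (0,1)->(1,2) = 2
Tile 5: (0,2)->(1,1) = 2
Tile 4: (1,1)->(1,0) = 1
Tile 8: (1,2)->(2,1) = 2
Tile 2: (2,0)->(0,1) = 3
Tile 1: (2,1)->(0,0) = 3
Tile 3: (2,2)->(0,2) = 2
Sum: 2 + 2 + 2 + 1 + 2 + 3 + 3 + 2 = 17

Answer: 17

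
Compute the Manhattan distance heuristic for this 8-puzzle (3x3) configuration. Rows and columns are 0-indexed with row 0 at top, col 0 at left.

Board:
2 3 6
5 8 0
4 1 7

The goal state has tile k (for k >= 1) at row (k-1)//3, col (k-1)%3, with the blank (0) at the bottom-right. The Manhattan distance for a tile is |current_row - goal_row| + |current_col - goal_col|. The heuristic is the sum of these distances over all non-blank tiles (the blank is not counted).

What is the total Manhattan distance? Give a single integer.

Answer: 11

Derivation:
Tile 2: at (0,0), goal (0,1), distance |0-0|+|0-1| = 1
Tile 3: at (0,1), goal (0,2), distance |0-0|+|1-2| = 1
Tile 6: at (0,2), goal (1,2), distance |0-1|+|2-2| = 1
Tile 5: at (1,0), goal (1,1), distance |1-1|+|0-1| = 1
Tile 8: at (1,1), goal (2,1), distance |1-2|+|1-1| = 1
Tile 4: at (2,0), goal (1,0), distance |2-1|+|0-0| = 1
Tile 1: at (2,1), goal (0,0), distance |2-0|+|1-0| = 3
Tile 7: at (2,2), goal (2,0), distance |2-2|+|2-0| = 2
Sum: 1 + 1 + 1 + 1 + 1 + 1 + 3 + 2 = 11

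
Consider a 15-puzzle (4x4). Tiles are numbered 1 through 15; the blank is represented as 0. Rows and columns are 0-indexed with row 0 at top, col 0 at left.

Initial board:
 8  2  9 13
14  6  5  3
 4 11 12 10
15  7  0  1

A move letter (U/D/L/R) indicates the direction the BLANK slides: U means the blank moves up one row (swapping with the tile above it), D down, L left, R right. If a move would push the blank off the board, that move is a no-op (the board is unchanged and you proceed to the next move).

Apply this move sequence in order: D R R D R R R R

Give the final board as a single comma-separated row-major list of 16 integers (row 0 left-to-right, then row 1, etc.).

Answer: 8, 2, 9, 13, 14, 6, 5, 3, 4, 11, 12, 10, 15, 7, 1, 0

Derivation:
After move 1 (D):
 8  2  9 13
14  6  5  3
 4 11 12 10
15  7  0  1

After move 2 (R):
 8  2  9 13
14  6  5  3
 4 11 12 10
15  7  1  0

After move 3 (R):
 8  2  9 13
14  6  5  3
 4 11 12 10
15  7  1  0

After move 4 (D):
 8  2  9 13
14  6  5  3
 4 11 12 10
15  7  1  0

After move 5 (R):
 8  2  9 13
14  6  5  3
 4 11 12 10
15  7  1  0

After move 6 (R):
 8  2  9 13
14  6  5  3
 4 11 12 10
15  7  1  0

After move 7 (R):
 8  2  9 13
14  6  5  3
 4 11 12 10
15  7  1  0

After move 8 (R):
 8  2  9 13
14  6  5  3
 4 11 12 10
15  7  1  0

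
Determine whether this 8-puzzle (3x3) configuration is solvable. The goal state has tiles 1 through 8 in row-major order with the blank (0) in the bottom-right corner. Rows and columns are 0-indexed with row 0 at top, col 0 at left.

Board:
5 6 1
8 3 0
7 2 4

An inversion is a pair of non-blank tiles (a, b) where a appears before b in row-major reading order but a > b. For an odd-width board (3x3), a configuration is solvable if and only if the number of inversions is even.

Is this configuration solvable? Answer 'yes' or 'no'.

Inversions (pairs i<j in row-major order where tile[i] > tile[j] > 0): 15
15 is odd, so the puzzle is not solvable.

Answer: no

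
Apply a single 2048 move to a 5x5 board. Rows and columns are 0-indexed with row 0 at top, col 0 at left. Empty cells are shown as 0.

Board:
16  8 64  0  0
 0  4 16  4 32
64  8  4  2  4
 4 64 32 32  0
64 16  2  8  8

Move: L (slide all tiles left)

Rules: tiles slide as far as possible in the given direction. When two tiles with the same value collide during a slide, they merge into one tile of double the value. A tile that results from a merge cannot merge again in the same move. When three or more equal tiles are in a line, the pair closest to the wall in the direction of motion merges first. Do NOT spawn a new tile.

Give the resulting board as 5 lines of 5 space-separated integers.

Slide left:
row 0: [16, 8, 64, 0, 0] -> [16, 8, 64, 0, 0]
row 1: [0, 4, 16, 4, 32] -> [4, 16, 4, 32, 0]
row 2: [64, 8, 4, 2, 4] -> [64, 8, 4, 2, 4]
row 3: [4, 64, 32, 32, 0] -> [4, 64, 64, 0, 0]
row 4: [64, 16, 2, 8, 8] -> [64, 16, 2, 16, 0]

Answer: 16  8 64  0  0
 4 16  4 32  0
64  8  4  2  4
 4 64 64  0  0
64 16  2 16  0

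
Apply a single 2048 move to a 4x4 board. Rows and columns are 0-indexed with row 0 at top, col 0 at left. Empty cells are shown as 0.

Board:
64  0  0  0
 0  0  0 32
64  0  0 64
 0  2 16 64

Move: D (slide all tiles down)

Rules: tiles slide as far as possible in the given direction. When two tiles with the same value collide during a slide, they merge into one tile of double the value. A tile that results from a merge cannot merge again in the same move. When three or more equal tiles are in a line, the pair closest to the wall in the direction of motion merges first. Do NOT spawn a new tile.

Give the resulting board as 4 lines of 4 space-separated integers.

Answer:   0   0   0   0
  0   0   0   0
  0   0   0  32
128   2  16 128

Derivation:
Slide down:
col 0: [64, 0, 64, 0] -> [0, 0, 0, 128]
col 1: [0, 0, 0, 2] -> [0, 0, 0, 2]
col 2: [0, 0, 0, 16] -> [0, 0, 0, 16]
col 3: [0, 32, 64, 64] -> [0, 0, 32, 128]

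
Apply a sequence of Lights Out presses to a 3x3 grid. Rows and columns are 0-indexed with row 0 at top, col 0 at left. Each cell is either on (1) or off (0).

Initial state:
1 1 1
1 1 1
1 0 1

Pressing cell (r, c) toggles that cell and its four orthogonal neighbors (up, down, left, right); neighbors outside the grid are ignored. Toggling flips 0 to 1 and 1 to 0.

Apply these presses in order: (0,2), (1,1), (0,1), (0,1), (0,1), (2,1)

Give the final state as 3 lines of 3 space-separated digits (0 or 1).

After press 1 at (0,2):
1 0 0
1 1 0
1 0 1

After press 2 at (1,1):
1 1 0
0 0 1
1 1 1

After press 3 at (0,1):
0 0 1
0 1 1
1 1 1

After press 4 at (0,1):
1 1 0
0 0 1
1 1 1

After press 5 at (0,1):
0 0 1
0 1 1
1 1 1

After press 6 at (2,1):
0 0 1
0 0 1
0 0 0

Answer: 0 0 1
0 0 1
0 0 0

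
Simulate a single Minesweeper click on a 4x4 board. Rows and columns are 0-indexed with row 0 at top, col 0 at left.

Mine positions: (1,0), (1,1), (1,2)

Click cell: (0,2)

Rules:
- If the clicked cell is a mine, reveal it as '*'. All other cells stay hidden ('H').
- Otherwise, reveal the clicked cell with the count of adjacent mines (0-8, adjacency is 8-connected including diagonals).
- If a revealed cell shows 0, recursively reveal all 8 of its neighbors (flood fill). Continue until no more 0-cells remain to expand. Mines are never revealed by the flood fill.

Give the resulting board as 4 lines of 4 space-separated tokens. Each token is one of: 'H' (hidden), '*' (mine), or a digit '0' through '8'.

H H 2 H
H H H H
H H H H
H H H H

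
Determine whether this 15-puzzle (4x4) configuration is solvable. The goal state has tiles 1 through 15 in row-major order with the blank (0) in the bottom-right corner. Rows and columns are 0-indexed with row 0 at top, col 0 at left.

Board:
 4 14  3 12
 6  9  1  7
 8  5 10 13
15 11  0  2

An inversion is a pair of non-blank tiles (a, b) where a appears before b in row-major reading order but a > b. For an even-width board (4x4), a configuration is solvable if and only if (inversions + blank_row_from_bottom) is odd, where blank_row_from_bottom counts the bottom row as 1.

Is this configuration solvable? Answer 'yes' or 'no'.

Answer: no

Derivation:
Inversions: 45
Blank is in row 3 (0-indexed from top), which is row 1 counting from the bottom (bottom = 1).
45 + 1 = 46, which is even, so the puzzle is not solvable.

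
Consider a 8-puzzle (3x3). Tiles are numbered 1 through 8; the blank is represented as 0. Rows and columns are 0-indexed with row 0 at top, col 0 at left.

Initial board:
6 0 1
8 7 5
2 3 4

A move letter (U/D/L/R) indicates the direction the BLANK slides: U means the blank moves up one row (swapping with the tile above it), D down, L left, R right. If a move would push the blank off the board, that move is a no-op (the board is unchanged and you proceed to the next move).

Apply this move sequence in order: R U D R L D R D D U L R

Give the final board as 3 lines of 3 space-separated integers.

Answer: 6 1 5
8 3 0
2 4 7

Derivation:
After move 1 (R):
6 1 0
8 7 5
2 3 4

After move 2 (U):
6 1 0
8 7 5
2 3 4

After move 3 (D):
6 1 5
8 7 0
2 3 4

After move 4 (R):
6 1 5
8 7 0
2 3 4

After move 5 (L):
6 1 5
8 0 7
2 3 4

After move 6 (D):
6 1 5
8 3 7
2 0 4

After move 7 (R):
6 1 5
8 3 7
2 4 0

After move 8 (D):
6 1 5
8 3 7
2 4 0

After move 9 (D):
6 1 5
8 3 7
2 4 0

After move 10 (U):
6 1 5
8 3 0
2 4 7

After move 11 (L):
6 1 5
8 0 3
2 4 7

After move 12 (R):
6 1 5
8 3 0
2 4 7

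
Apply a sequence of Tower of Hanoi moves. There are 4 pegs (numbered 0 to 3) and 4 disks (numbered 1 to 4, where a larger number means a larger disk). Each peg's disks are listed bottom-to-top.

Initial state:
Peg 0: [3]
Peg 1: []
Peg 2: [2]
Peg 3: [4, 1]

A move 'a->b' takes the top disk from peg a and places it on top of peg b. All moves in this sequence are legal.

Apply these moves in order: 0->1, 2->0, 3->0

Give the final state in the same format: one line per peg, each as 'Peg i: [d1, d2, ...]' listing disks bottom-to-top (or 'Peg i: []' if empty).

After move 1 (0->1):
Peg 0: []
Peg 1: [3]
Peg 2: [2]
Peg 3: [4, 1]

After move 2 (2->0):
Peg 0: [2]
Peg 1: [3]
Peg 2: []
Peg 3: [4, 1]

After move 3 (3->0):
Peg 0: [2, 1]
Peg 1: [3]
Peg 2: []
Peg 3: [4]

Answer: Peg 0: [2, 1]
Peg 1: [3]
Peg 2: []
Peg 3: [4]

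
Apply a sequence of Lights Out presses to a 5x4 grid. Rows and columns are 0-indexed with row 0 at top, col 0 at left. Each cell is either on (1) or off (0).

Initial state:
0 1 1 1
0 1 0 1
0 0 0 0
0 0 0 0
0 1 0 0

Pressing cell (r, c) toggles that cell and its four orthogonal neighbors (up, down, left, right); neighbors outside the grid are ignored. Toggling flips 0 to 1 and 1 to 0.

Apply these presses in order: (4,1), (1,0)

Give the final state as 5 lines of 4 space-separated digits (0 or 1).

After press 1 at (4,1):
0 1 1 1
0 1 0 1
0 0 0 0
0 1 0 0
1 0 1 0

After press 2 at (1,0):
1 1 1 1
1 0 0 1
1 0 0 0
0 1 0 0
1 0 1 0

Answer: 1 1 1 1
1 0 0 1
1 0 0 0
0 1 0 0
1 0 1 0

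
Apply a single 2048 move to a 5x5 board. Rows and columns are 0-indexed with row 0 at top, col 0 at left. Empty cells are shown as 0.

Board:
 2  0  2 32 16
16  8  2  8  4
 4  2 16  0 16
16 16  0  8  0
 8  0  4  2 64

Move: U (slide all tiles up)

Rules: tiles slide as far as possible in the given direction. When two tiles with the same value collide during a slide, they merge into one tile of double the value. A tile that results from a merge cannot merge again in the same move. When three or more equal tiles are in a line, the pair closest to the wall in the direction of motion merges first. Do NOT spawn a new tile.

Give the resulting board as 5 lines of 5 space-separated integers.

Slide up:
col 0: [2, 16, 4, 16, 8] -> [2, 16, 4, 16, 8]
col 1: [0, 8, 2, 16, 0] -> [8, 2, 16, 0, 0]
col 2: [2, 2, 16, 0, 4] -> [4, 16, 4, 0, 0]
col 3: [32, 8, 0, 8, 2] -> [32, 16, 2, 0, 0]
col 4: [16, 4, 16, 0, 64] -> [16, 4, 16, 64, 0]

Answer:  2  8  4 32 16
16  2 16 16  4
 4 16  4  2 16
16  0  0  0 64
 8  0  0  0  0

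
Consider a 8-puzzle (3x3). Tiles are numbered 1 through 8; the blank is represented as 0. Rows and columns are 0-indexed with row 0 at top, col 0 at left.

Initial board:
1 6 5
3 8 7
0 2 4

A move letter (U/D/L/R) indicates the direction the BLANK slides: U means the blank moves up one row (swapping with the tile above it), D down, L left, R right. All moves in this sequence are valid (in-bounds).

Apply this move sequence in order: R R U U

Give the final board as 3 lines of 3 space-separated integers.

Answer: 1 6 0
3 8 5
2 4 7

Derivation:
After move 1 (R):
1 6 5
3 8 7
2 0 4

After move 2 (R):
1 6 5
3 8 7
2 4 0

After move 3 (U):
1 6 5
3 8 0
2 4 7

After move 4 (U):
1 6 0
3 8 5
2 4 7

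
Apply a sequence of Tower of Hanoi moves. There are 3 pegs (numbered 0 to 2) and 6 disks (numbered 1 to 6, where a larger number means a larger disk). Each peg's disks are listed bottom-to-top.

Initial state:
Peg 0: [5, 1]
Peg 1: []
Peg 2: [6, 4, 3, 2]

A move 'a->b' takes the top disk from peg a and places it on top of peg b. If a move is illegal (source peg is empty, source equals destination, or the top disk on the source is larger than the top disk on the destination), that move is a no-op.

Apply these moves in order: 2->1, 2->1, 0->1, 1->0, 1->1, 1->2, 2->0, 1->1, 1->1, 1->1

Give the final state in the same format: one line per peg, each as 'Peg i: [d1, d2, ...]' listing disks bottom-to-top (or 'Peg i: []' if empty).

After move 1 (2->1):
Peg 0: [5, 1]
Peg 1: [2]
Peg 2: [6, 4, 3]

After move 2 (2->1):
Peg 0: [5, 1]
Peg 1: [2]
Peg 2: [6, 4, 3]

After move 3 (0->1):
Peg 0: [5]
Peg 1: [2, 1]
Peg 2: [6, 4, 3]

After move 4 (1->0):
Peg 0: [5, 1]
Peg 1: [2]
Peg 2: [6, 4, 3]

After move 5 (1->1):
Peg 0: [5, 1]
Peg 1: [2]
Peg 2: [6, 4, 3]

After move 6 (1->2):
Peg 0: [5, 1]
Peg 1: []
Peg 2: [6, 4, 3, 2]

After move 7 (2->0):
Peg 0: [5, 1]
Peg 1: []
Peg 2: [6, 4, 3, 2]

After move 8 (1->1):
Peg 0: [5, 1]
Peg 1: []
Peg 2: [6, 4, 3, 2]

After move 9 (1->1):
Peg 0: [5, 1]
Peg 1: []
Peg 2: [6, 4, 3, 2]

After move 10 (1->1):
Peg 0: [5, 1]
Peg 1: []
Peg 2: [6, 4, 3, 2]

Answer: Peg 0: [5, 1]
Peg 1: []
Peg 2: [6, 4, 3, 2]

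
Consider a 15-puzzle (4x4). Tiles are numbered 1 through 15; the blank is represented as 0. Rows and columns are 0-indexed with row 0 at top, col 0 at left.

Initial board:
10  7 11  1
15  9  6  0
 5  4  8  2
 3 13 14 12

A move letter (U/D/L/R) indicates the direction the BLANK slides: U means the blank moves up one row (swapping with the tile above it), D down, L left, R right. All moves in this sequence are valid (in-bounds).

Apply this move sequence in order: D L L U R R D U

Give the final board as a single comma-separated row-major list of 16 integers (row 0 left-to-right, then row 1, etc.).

Answer: 10, 7, 11, 1, 15, 6, 2, 0, 5, 9, 4, 8, 3, 13, 14, 12

Derivation:
After move 1 (D):
10  7 11  1
15  9  6  2
 5  4  8  0
 3 13 14 12

After move 2 (L):
10  7 11  1
15  9  6  2
 5  4  0  8
 3 13 14 12

After move 3 (L):
10  7 11  1
15  9  6  2
 5  0  4  8
 3 13 14 12

After move 4 (U):
10  7 11  1
15  0  6  2
 5  9  4  8
 3 13 14 12

After move 5 (R):
10  7 11  1
15  6  0  2
 5  9  4  8
 3 13 14 12

After move 6 (R):
10  7 11  1
15  6  2  0
 5  9  4  8
 3 13 14 12

After move 7 (D):
10  7 11  1
15  6  2  8
 5  9  4  0
 3 13 14 12

After move 8 (U):
10  7 11  1
15  6  2  0
 5  9  4  8
 3 13 14 12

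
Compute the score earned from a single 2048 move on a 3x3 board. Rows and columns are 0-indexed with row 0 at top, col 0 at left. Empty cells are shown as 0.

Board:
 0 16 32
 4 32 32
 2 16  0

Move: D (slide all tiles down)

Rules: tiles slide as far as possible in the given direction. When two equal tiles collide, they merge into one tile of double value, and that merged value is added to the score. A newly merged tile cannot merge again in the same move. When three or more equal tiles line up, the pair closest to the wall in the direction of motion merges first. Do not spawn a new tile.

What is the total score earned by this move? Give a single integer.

Slide down:
col 0: [0, 4, 2] -> [0, 4, 2]  score +0 (running 0)
col 1: [16, 32, 16] -> [16, 32, 16]  score +0 (running 0)
col 2: [32, 32, 0] -> [0, 0, 64]  score +64 (running 64)
Board after move:
 0 16  0
 4 32  0
 2 16 64

Answer: 64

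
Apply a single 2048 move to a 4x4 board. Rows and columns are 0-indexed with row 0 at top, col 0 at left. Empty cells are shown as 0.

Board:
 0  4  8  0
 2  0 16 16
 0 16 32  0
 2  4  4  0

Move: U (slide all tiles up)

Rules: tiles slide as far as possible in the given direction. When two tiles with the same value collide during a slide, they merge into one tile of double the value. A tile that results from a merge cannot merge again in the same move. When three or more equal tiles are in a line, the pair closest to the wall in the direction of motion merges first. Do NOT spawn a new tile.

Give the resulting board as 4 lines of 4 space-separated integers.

Answer:  4  4  8 16
 0 16 16  0
 0  4 32  0
 0  0  4  0

Derivation:
Slide up:
col 0: [0, 2, 0, 2] -> [4, 0, 0, 0]
col 1: [4, 0, 16, 4] -> [4, 16, 4, 0]
col 2: [8, 16, 32, 4] -> [8, 16, 32, 4]
col 3: [0, 16, 0, 0] -> [16, 0, 0, 0]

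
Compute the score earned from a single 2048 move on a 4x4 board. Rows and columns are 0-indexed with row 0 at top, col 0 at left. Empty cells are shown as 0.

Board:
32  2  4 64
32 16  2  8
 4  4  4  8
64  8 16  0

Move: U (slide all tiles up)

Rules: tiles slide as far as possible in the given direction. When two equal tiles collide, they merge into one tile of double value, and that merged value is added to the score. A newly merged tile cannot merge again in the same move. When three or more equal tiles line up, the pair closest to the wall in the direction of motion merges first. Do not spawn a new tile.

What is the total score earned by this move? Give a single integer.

Slide up:
col 0: [32, 32, 4, 64] -> [64, 4, 64, 0]  score +64 (running 64)
col 1: [2, 16, 4, 8] -> [2, 16, 4, 8]  score +0 (running 64)
col 2: [4, 2, 4, 16] -> [4, 2, 4, 16]  score +0 (running 64)
col 3: [64, 8, 8, 0] -> [64, 16, 0, 0]  score +16 (running 80)
Board after move:
64  2  4 64
 4 16  2 16
64  4  4  0
 0  8 16  0

Answer: 80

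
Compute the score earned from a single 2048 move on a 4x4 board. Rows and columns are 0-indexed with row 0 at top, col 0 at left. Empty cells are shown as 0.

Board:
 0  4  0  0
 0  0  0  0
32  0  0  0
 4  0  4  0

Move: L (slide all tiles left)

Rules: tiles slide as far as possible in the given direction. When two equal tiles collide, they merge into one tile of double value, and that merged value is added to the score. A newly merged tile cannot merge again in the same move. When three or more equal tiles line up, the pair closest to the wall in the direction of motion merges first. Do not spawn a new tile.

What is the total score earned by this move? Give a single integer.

Answer: 8

Derivation:
Slide left:
row 0: [0, 4, 0, 0] -> [4, 0, 0, 0]  score +0 (running 0)
row 1: [0, 0, 0, 0] -> [0, 0, 0, 0]  score +0 (running 0)
row 2: [32, 0, 0, 0] -> [32, 0, 0, 0]  score +0 (running 0)
row 3: [4, 0, 4, 0] -> [8, 0, 0, 0]  score +8 (running 8)
Board after move:
 4  0  0  0
 0  0  0  0
32  0  0  0
 8  0  0  0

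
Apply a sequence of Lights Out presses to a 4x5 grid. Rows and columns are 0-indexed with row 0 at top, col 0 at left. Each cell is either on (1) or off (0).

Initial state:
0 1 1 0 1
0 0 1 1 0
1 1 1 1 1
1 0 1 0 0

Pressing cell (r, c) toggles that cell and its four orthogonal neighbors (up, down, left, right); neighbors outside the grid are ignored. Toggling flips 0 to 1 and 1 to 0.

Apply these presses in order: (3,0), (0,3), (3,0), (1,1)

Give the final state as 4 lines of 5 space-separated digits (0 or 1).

Answer: 0 0 0 1 0
1 1 0 0 0
1 0 1 1 1
1 0 1 0 0

Derivation:
After press 1 at (3,0):
0 1 1 0 1
0 0 1 1 0
0 1 1 1 1
0 1 1 0 0

After press 2 at (0,3):
0 1 0 1 0
0 0 1 0 0
0 1 1 1 1
0 1 1 0 0

After press 3 at (3,0):
0 1 0 1 0
0 0 1 0 0
1 1 1 1 1
1 0 1 0 0

After press 4 at (1,1):
0 0 0 1 0
1 1 0 0 0
1 0 1 1 1
1 0 1 0 0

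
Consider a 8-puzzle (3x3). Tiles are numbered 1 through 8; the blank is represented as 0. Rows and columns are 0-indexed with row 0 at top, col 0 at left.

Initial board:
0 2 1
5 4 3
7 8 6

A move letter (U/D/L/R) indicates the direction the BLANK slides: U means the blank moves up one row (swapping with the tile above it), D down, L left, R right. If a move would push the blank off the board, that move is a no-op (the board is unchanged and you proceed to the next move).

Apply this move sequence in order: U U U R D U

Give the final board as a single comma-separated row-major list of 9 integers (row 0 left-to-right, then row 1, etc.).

After move 1 (U):
0 2 1
5 4 3
7 8 6

After move 2 (U):
0 2 1
5 4 3
7 8 6

After move 3 (U):
0 2 1
5 4 3
7 8 6

After move 4 (R):
2 0 1
5 4 3
7 8 6

After move 5 (D):
2 4 1
5 0 3
7 8 6

After move 6 (U):
2 0 1
5 4 3
7 8 6

Answer: 2, 0, 1, 5, 4, 3, 7, 8, 6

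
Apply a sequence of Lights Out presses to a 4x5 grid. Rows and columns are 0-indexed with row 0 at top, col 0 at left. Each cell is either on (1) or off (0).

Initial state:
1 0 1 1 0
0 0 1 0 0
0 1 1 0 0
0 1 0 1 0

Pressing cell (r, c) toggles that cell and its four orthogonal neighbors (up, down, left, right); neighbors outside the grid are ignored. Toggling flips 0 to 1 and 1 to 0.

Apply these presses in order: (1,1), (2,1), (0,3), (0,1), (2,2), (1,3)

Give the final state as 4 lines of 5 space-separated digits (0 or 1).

After press 1 at (1,1):
1 1 1 1 0
1 1 0 0 0
0 0 1 0 0
0 1 0 1 0

After press 2 at (2,1):
1 1 1 1 0
1 0 0 0 0
1 1 0 0 0
0 0 0 1 0

After press 3 at (0,3):
1 1 0 0 1
1 0 0 1 0
1 1 0 0 0
0 0 0 1 0

After press 4 at (0,1):
0 0 1 0 1
1 1 0 1 0
1 1 0 0 0
0 0 0 1 0

After press 5 at (2,2):
0 0 1 0 1
1 1 1 1 0
1 0 1 1 0
0 0 1 1 0

After press 6 at (1,3):
0 0 1 1 1
1 1 0 0 1
1 0 1 0 0
0 0 1 1 0

Answer: 0 0 1 1 1
1 1 0 0 1
1 0 1 0 0
0 0 1 1 0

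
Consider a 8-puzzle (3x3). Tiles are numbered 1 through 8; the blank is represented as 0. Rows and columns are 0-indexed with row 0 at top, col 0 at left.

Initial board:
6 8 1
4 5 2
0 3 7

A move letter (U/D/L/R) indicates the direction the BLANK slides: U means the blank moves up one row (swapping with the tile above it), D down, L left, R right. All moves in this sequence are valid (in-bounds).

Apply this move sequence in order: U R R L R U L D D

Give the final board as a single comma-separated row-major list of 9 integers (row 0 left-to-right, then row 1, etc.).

Answer: 6, 2, 8, 5, 3, 1, 4, 0, 7

Derivation:
After move 1 (U):
6 8 1
0 5 2
4 3 7

After move 2 (R):
6 8 1
5 0 2
4 3 7

After move 3 (R):
6 8 1
5 2 0
4 3 7

After move 4 (L):
6 8 1
5 0 2
4 3 7

After move 5 (R):
6 8 1
5 2 0
4 3 7

After move 6 (U):
6 8 0
5 2 1
4 3 7

After move 7 (L):
6 0 8
5 2 1
4 3 7

After move 8 (D):
6 2 8
5 0 1
4 3 7

After move 9 (D):
6 2 8
5 3 1
4 0 7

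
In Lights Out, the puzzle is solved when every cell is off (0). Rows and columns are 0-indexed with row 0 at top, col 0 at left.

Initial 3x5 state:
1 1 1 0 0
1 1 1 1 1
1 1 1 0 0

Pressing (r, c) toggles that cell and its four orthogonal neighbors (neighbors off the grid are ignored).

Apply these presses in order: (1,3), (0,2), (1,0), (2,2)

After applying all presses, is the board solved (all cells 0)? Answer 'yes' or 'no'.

After press 1 at (1,3):
1 1 1 1 0
1 1 0 0 0
1 1 1 1 0

After press 2 at (0,2):
1 0 0 0 0
1 1 1 0 0
1 1 1 1 0

After press 3 at (1,0):
0 0 0 0 0
0 0 1 0 0
0 1 1 1 0

After press 4 at (2,2):
0 0 0 0 0
0 0 0 0 0
0 0 0 0 0

Lights still on: 0

Answer: yes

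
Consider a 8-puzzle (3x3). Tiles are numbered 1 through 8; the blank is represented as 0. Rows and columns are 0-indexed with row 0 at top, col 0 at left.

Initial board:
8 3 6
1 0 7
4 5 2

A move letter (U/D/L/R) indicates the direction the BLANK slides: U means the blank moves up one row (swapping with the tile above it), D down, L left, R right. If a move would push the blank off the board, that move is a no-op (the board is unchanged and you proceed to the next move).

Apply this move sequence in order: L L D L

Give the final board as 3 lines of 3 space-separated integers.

After move 1 (L):
8 3 6
0 1 7
4 5 2

After move 2 (L):
8 3 6
0 1 7
4 5 2

After move 3 (D):
8 3 6
4 1 7
0 5 2

After move 4 (L):
8 3 6
4 1 7
0 5 2

Answer: 8 3 6
4 1 7
0 5 2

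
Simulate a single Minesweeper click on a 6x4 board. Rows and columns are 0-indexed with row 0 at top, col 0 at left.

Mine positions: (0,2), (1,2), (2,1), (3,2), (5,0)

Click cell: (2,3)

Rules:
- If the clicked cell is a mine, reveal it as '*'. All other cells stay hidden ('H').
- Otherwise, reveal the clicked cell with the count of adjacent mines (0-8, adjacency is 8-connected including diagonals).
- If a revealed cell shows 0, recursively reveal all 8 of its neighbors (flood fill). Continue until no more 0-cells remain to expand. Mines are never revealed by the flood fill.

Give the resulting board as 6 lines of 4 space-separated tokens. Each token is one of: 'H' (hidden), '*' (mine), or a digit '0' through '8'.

H H H H
H H H H
H H H 2
H H H H
H H H H
H H H H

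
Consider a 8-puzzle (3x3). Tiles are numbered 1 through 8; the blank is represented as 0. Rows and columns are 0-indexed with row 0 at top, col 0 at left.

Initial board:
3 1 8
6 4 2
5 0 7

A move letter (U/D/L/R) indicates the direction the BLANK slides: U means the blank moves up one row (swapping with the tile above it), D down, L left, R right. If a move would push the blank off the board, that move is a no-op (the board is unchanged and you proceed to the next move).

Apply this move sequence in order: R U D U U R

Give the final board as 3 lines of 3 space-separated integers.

After move 1 (R):
3 1 8
6 4 2
5 7 0

After move 2 (U):
3 1 8
6 4 0
5 7 2

After move 3 (D):
3 1 8
6 4 2
5 7 0

After move 4 (U):
3 1 8
6 4 0
5 7 2

After move 5 (U):
3 1 0
6 4 8
5 7 2

After move 6 (R):
3 1 0
6 4 8
5 7 2

Answer: 3 1 0
6 4 8
5 7 2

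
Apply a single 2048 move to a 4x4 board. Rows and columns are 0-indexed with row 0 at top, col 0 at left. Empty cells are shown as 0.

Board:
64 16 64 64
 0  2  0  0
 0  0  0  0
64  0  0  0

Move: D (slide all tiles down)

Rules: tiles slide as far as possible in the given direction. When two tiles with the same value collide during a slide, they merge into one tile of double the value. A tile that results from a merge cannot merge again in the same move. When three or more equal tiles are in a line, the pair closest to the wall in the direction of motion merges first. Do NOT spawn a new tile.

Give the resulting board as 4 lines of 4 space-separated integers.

Slide down:
col 0: [64, 0, 0, 64] -> [0, 0, 0, 128]
col 1: [16, 2, 0, 0] -> [0, 0, 16, 2]
col 2: [64, 0, 0, 0] -> [0, 0, 0, 64]
col 3: [64, 0, 0, 0] -> [0, 0, 0, 64]

Answer:   0   0   0   0
  0   0   0   0
  0  16   0   0
128   2  64  64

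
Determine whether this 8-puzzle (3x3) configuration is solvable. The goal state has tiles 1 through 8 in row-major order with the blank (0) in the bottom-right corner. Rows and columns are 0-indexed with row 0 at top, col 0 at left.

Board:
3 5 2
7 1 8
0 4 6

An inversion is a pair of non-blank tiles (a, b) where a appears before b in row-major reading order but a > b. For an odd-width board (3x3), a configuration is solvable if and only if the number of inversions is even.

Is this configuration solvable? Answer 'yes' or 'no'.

Answer: no

Derivation:
Inversions (pairs i<j in row-major order where tile[i] > tile[j] > 0): 11
11 is odd, so the puzzle is not solvable.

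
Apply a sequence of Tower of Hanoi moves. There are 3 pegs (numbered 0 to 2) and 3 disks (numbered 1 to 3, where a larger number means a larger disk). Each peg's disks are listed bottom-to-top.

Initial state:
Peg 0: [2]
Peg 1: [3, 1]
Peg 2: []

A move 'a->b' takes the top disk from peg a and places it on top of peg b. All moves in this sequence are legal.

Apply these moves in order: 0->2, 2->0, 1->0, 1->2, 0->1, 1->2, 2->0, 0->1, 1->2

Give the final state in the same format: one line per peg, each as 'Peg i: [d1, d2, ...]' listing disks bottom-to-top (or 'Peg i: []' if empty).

After move 1 (0->2):
Peg 0: []
Peg 1: [3, 1]
Peg 2: [2]

After move 2 (2->0):
Peg 0: [2]
Peg 1: [3, 1]
Peg 2: []

After move 3 (1->0):
Peg 0: [2, 1]
Peg 1: [3]
Peg 2: []

After move 4 (1->2):
Peg 0: [2, 1]
Peg 1: []
Peg 2: [3]

After move 5 (0->1):
Peg 0: [2]
Peg 1: [1]
Peg 2: [3]

After move 6 (1->2):
Peg 0: [2]
Peg 1: []
Peg 2: [3, 1]

After move 7 (2->0):
Peg 0: [2, 1]
Peg 1: []
Peg 2: [3]

After move 8 (0->1):
Peg 0: [2]
Peg 1: [1]
Peg 2: [3]

After move 9 (1->2):
Peg 0: [2]
Peg 1: []
Peg 2: [3, 1]

Answer: Peg 0: [2]
Peg 1: []
Peg 2: [3, 1]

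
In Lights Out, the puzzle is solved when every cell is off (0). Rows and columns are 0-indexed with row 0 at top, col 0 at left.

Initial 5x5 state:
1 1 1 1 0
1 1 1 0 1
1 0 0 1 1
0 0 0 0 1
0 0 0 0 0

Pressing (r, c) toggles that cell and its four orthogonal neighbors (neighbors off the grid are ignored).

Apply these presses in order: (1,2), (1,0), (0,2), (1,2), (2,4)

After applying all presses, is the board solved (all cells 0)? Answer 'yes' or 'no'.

Answer: yes

Derivation:
After press 1 at (1,2):
1 1 0 1 0
1 0 0 1 1
1 0 1 1 1
0 0 0 0 1
0 0 0 0 0

After press 2 at (1,0):
0 1 0 1 0
0 1 0 1 1
0 0 1 1 1
0 0 0 0 1
0 0 0 0 0

After press 3 at (0,2):
0 0 1 0 0
0 1 1 1 1
0 0 1 1 1
0 0 0 0 1
0 0 0 0 0

After press 4 at (1,2):
0 0 0 0 0
0 0 0 0 1
0 0 0 1 1
0 0 0 0 1
0 0 0 0 0

After press 5 at (2,4):
0 0 0 0 0
0 0 0 0 0
0 0 0 0 0
0 0 0 0 0
0 0 0 0 0

Lights still on: 0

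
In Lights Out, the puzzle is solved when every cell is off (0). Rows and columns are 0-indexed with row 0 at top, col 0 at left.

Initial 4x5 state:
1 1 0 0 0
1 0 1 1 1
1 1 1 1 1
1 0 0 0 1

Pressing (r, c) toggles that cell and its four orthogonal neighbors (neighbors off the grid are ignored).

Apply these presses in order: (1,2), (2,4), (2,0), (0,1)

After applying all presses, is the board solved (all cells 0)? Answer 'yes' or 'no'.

Answer: yes

Derivation:
After press 1 at (1,2):
1 1 1 0 0
1 1 0 0 1
1 1 0 1 1
1 0 0 0 1

After press 2 at (2,4):
1 1 1 0 0
1 1 0 0 0
1 1 0 0 0
1 0 0 0 0

After press 3 at (2,0):
1 1 1 0 0
0 1 0 0 0
0 0 0 0 0
0 0 0 0 0

After press 4 at (0,1):
0 0 0 0 0
0 0 0 0 0
0 0 0 0 0
0 0 0 0 0

Lights still on: 0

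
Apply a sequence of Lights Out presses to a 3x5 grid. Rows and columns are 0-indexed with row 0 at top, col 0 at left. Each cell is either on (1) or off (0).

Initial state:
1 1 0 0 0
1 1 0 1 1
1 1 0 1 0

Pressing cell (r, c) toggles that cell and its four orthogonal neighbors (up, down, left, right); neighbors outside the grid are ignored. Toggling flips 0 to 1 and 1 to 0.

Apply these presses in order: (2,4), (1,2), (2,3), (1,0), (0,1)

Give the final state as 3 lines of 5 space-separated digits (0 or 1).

Answer: 1 0 0 0 0
0 0 1 1 0
0 1 0 1 0

Derivation:
After press 1 at (2,4):
1 1 0 0 0
1 1 0 1 0
1 1 0 0 1

After press 2 at (1,2):
1 1 1 0 0
1 0 1 0 0
1 1 1 0 1

After press 3 at (2,3):
1 1 1 0 0
1 0 1 1 0
1 1 0 1 0

After press 4 at (1,0):
0 1 1 0 0
0 1 1 1 0
0 1 0 1 0

After press 5 at (0,1):
1 0 0 0 0
0 0 1 1 0
0 1 0 1 0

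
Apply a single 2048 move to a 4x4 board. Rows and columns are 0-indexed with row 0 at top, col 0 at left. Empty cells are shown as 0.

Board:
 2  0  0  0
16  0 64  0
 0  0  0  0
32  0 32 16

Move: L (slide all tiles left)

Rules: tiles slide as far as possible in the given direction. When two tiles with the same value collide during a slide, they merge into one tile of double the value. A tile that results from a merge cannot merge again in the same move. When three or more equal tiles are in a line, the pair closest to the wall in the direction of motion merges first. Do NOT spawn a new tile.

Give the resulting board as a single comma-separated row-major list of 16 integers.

Slide left:
row 0: [2, 0, 0, 0] -> [2, 0, 0, 0]
row 1: [16, 0, 64, 0] -> [16, 64, 0, 0]
row 2: [0, 0, 0, 0] -> [0, 0, 0, 0]
row 3: [32, 0, 32, 16] -> [64, 16, 0, 0]

Answer: 2, 0, 0, 0, 16, 64, 0, 0, 0, 0, 0, 0, 64, 16, 0, 0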